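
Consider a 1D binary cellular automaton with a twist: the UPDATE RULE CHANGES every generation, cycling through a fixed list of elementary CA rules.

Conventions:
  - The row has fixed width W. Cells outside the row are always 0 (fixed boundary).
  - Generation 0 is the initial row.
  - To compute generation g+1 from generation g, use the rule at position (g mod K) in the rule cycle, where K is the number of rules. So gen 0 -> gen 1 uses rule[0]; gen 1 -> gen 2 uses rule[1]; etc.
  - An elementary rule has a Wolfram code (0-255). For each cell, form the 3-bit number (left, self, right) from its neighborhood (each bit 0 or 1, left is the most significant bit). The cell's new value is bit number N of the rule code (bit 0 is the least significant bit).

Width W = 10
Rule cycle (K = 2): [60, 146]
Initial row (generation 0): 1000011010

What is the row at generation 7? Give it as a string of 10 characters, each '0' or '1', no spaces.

Answer: 1111000001

Derivation:
Gen 0: 1000011010
Gen 1 (rule 60): 1100010111
Gen 2 (rule 146): 0010100010
Gen 3 (rule 60): 0011110011
Gen 4 (rule 146): 0101101100
Gen 5 (rule 60): 0111011010
Gen 6 (rule 146): 1010000001
Gen 7 (rule 60): 1111000001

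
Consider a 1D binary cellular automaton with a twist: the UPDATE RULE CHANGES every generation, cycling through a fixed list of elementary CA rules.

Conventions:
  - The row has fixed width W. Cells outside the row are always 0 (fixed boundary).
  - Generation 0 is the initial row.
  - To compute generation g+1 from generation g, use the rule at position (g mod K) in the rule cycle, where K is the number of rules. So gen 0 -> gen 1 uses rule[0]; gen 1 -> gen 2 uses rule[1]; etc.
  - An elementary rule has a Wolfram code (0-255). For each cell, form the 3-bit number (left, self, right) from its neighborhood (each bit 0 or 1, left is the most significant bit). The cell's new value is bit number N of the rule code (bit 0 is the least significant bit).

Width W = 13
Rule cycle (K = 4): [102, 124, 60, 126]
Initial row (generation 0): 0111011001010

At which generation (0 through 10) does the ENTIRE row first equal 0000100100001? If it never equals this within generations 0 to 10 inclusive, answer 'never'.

Gen 0: 0111011001010
Gen 1 (rule 102): 1001101011110
Gen 2 (rule 124): 1101111110011
Gen 3 (rule 60): 1011000001010
Gen 4 (rule 126): 1111100011111
Gen 5 (rule 102): 0000100100001
Gen 6 (rule 124): 0000110110001
Gen 7 (rule 60): 0000101101001
Gen 8 (rule 126): 0001111111111
Gen 9 (rule 102): 0010000000001
Gen 10 (rule 124): 0011000000001

Answer: 5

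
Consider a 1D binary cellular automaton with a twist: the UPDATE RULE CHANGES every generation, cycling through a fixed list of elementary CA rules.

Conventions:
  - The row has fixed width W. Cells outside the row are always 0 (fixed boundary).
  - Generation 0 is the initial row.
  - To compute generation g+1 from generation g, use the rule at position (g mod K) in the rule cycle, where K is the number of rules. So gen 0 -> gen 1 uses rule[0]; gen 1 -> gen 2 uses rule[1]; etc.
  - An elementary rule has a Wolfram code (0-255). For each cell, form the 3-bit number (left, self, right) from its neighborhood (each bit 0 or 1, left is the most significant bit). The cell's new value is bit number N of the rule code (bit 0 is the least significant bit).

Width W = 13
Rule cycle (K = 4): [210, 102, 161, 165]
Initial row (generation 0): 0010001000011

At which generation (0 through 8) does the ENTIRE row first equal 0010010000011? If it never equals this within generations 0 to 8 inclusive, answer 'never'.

Answer: never

Derivation:
Gen 0: 0010001000011
Gen 1 (rule 210): 0101010100101
Gen 2 (rule 102): 1111111101111
Gen 3 (rule 161): 0111111010110
Gen 4 (rule 165): 0011110111000
Gen 5 (rule 210): 0101110011100
Gen 6 (rule 102): 1110010100100
Gen 7 (rule 161): 0100001000001
Gen 8 (rule 165): 0101101011101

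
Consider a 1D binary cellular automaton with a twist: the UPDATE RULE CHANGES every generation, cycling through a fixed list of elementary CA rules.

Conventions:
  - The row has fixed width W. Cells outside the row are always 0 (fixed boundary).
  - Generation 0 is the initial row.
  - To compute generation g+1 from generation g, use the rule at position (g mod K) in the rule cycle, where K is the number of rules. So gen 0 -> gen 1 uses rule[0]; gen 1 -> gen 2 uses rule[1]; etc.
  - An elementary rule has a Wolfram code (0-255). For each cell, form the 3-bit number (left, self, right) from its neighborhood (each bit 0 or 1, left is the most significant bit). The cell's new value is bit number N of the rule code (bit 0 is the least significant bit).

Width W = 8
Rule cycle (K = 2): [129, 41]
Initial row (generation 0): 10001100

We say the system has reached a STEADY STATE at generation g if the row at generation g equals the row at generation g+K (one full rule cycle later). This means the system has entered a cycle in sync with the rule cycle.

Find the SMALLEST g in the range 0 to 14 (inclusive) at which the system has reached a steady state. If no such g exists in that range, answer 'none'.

Answer: 0

Derivation:
Gen 0: 10001100
Gen 1 (rule 129): 00100001
Gen 2 (rule 41): 10001100
Gen 3 (rule 129): 00100001
Gen 4 (rule 41): 10001100
Gen 5 (rule 129): 00100001
Gen 6 (rule 41): 10001100
Gen 7 (rule 129): 00100001
Gen 8 (rule 41): 10001100
Gen 9 (rule 129): 00100001
Gen 10 (rule 41): 10001100
Gen 11 (rule 129): 00100001
Gen 12 (rule 41): 10001100
Gen 13 (rule 129): 00100001
Gen 14 (rule 41): 10001100
Gen 15 (rule 129): 00100001
Gen 16 (rule 41): 10001100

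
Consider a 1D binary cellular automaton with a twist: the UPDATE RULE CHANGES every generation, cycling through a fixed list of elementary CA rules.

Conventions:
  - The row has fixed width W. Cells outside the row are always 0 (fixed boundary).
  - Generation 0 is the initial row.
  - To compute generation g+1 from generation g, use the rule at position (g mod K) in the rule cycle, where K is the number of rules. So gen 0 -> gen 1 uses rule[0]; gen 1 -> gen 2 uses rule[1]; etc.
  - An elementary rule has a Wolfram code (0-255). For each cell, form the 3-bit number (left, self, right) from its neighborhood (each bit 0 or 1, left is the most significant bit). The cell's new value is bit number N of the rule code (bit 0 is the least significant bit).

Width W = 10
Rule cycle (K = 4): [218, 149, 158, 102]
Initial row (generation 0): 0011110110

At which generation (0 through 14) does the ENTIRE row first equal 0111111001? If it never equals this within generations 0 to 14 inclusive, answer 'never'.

Gen 0: 0011110110
Gen 1 (rule 218): 0111110111
Gen 2 (rule 149): 0011100010
Gen 3 (rule 158): 0111010111
Gen 4 (rule 102): 1001111001
Gen 5 (rule 218): 0111111110
Gen 6 (rule 149): 0011111101
Gen 7 (rule 158): 0111111001
Gen 8 (rule 102): 1000001011
Gen 9 (rule 218): 0100010011
Gen 10 (rule 149): 0111011000
Gen 11 (rule 158): 1110010100
Gen 12 (rule 102): 0010111100
Gen 13 (rule 218): 0100111110
Gen 14 (rule 149): 0110011101

Answer: 7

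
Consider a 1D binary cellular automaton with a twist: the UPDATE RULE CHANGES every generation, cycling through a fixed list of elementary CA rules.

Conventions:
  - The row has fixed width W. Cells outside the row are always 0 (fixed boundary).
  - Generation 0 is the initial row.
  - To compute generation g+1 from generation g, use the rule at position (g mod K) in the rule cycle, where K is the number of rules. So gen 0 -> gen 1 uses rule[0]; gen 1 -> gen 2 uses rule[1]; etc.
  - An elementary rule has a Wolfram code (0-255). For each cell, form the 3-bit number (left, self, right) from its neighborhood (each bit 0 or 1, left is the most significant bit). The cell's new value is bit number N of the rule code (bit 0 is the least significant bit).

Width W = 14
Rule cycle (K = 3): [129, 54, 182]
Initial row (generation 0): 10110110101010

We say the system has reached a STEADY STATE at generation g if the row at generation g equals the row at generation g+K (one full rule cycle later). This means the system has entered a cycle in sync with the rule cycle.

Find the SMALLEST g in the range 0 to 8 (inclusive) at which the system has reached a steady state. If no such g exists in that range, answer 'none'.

Answer: 2

Derivation:
Gen 0: 10110110101010
Gen 1 (rule 129): 00000000000000
Gen 2 (rule 54): 00000000000000
Gen 3 (rule 182): 00000000000000
Gen 4 (rule 129): 11111111111111
Gen 5 (rule 54): 00000000000000
Gen 6 (rule 182): 00000000000000
Gen 7 (rule 129): 11111111111111
Gen 8 (rule 54): 00000000000000
Gen 9 (rule 182): 00000000000000
Gen 10 (rule 129): 11111111111111
Gen 11 (rule 54): 00000000000000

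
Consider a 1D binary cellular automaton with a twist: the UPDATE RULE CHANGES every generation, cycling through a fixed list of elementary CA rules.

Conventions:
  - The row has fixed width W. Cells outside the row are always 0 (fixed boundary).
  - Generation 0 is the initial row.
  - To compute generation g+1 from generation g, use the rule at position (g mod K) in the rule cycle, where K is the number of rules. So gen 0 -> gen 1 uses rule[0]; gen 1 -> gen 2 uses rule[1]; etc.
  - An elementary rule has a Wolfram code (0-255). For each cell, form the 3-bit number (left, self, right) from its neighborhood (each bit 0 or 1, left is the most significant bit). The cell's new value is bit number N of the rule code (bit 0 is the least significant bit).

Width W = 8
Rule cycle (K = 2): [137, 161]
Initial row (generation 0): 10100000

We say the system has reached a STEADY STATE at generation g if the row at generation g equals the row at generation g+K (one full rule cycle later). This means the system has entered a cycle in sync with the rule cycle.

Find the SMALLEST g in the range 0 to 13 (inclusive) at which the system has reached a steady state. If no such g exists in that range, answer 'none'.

Gen 0: 10100000
Gen 1 (rule 137): 00001111
Gen 2 (rule 161): 11100110
Gen 3 (rule 137): 11000100
Gen 4 (rule 161): 00010001
Gen 5 (rule 137): 11000100
Gen 6 (rule 161): 00010001
Gen 7 (rule 137): 11000100
Gen 8 (rule 161): 00010001
Gen 9 (rule 137): 11000100
Gen 10 (rule 161): 00010001
Gen 11 (rule 137): 11000100
Gen 12 (rule 161): 00010001
Gen 13 (rule 137): 11000100
Gen 14 (rule 161): 00010001
Gen 15 (rule 137): 11000100

Answer: 3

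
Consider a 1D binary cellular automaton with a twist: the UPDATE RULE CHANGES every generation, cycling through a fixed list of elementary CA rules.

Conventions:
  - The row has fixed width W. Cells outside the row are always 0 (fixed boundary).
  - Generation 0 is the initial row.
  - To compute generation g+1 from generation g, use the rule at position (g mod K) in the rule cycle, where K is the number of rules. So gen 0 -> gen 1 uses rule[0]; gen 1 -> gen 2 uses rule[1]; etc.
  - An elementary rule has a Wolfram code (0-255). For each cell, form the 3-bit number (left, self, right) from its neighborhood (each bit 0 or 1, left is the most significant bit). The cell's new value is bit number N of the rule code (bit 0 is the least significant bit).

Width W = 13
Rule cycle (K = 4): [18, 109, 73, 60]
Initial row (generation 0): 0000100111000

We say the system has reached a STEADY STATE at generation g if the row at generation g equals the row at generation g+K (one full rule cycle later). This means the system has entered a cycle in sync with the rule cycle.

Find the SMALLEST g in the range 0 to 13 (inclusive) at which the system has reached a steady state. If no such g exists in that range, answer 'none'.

Answer: none

Derivation:
Gen 0: 0000100111000
Gen 1 (rule 18): 0001011000100
Gen 2 (rule 109): 1101111010101
Gen 3 (rule 73): 1101001000000
Gen 4 (rule 60): 1011101100000
Gen 5 (rule 18): 0000000010000
Gen 6 (rule 109): 1111111010111
Gen 7 (rule 73): 1000001000101
Gen 8 (rule 60): 1100001100111
Gen 9 (rule 18): 0010010011000
Gen 10 (rule 109): 1010010011011
Gen 11 (rule 73): 0000000011011
Gen 12 (rule 60): 0000000010110
Gen 13 (rule 18): 0000000100001
Gen 14 (rule 109): 1111110101101
Gen 15 (rule 73): 1000010001100
Gen 16 (rule 60): 1100011001010
Gen 17 (rule 18): 0010100110001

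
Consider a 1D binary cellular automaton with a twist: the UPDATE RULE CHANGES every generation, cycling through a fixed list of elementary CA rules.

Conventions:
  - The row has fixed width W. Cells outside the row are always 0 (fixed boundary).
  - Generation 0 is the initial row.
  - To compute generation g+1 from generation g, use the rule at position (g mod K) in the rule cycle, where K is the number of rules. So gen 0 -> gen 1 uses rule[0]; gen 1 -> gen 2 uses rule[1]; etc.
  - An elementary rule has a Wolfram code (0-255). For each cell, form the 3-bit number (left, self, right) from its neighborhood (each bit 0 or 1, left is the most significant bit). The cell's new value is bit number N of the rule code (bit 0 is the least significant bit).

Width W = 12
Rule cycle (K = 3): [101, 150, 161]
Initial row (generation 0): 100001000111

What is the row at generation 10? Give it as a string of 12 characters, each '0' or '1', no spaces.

Gen 0: 100001000111
Gen 1 (rule 101): 101101010001
Gen 2 (rule 150): 100001011011
Gen 3 (rule 161): 001100100100
Gen 4 (rule 101): 100100100101
Gen 5 (rule 150): 111111111101
Gen 6 (rule 161): 011111111010
Gen 7 (rule 101): 000000001110
Gen 8 (rule 150): 000000010101
Gen 9 (rule 161): 111111001010
Gen 10 (rule 101): 000001001110

Answer: 000001001110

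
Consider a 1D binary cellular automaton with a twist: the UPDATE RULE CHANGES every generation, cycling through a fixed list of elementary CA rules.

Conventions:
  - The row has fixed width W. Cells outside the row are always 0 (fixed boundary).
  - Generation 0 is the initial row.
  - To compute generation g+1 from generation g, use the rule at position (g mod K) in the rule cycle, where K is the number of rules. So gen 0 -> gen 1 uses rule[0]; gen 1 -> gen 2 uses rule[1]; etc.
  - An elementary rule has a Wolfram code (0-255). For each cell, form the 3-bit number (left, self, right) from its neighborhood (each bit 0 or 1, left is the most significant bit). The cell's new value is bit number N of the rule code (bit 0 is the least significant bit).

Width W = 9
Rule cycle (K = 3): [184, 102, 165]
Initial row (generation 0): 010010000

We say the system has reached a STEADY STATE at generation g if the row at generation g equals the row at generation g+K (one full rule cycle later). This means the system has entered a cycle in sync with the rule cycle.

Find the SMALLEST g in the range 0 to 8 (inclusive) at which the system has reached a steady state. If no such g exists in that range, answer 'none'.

Answer: none

Derivation:
Gen 0: 010010000
Gen 1 (rule 184): 001001000
Gen 2 (rule 102): 011011000
Gen 3 (rule 165): 000100011
Gen 4 (rule 184): 000010010
Gen 5 (rule 102): 000110110
Gen 6 (rule 165): 110001000
Gen 7 (rule 184): 101000100
Gen 8 (rule 102): 111001100
Gen 9 (rule 165): 010000001
Gen 10 (rule 184): 001000000
Gen 11 (rule 102): 011000000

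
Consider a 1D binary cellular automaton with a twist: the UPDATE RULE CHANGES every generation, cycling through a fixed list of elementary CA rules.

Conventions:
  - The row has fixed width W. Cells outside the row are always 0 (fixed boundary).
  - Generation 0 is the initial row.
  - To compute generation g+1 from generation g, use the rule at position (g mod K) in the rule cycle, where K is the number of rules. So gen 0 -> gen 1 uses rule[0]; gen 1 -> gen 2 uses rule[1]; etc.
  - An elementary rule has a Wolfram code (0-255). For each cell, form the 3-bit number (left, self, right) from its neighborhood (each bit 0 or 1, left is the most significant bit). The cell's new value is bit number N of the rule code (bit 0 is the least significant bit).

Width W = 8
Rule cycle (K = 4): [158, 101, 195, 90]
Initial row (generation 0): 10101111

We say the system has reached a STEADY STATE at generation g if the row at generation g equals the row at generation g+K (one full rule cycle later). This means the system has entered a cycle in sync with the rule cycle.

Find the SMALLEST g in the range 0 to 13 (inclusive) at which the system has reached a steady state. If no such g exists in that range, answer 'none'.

Gen 0: 10101111
Gen 1 (rule 158): 10101110
Gen 2 (rule 101): 11110010
Gen 3 (rule 195): 01110100
Gen 4 (rule 90): 11010010
Gen 5 (rule 158): 10011111
Gen 6 (rule 101): 10000001
Gen 7 (rule 195): 00111110
Gen 8 (rule 90): 01100011
Gen 9 (rule 158): 11010110
Gen 10 (rule 101): 01111010
Gen 11 (rule 195): 10111000
Gen 12 (rule 90): 00101100
Gen 13 (rule 158): 01101010
Gen 14 (rule 101): 00111110
Gen 15 (rule 195): 11011110
Gen 16 (rule 90): 11010011
Gen 17 (rule 158): 10011110

Answer: none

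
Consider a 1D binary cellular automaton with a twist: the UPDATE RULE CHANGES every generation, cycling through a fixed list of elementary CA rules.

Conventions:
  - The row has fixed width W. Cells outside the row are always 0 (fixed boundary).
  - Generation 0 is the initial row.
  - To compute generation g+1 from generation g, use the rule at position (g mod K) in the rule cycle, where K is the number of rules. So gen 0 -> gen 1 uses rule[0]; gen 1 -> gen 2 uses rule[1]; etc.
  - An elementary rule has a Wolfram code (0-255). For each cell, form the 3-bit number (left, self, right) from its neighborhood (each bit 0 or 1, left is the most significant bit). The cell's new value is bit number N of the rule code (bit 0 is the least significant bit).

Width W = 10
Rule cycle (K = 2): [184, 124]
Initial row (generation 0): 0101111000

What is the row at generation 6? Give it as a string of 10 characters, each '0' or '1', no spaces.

Gen 0: 0101111000
Gen 1 (rule 184): 0011110100
Gen 2 (rule 124): 0010011110
Gen 3 (rule 184): 0001011101
Gen 4 (rule 124): 0001110111
Gen 5 (rule 184): 0001101110
Gen 6 (rule 124): 0001111011

Answer: 0001111011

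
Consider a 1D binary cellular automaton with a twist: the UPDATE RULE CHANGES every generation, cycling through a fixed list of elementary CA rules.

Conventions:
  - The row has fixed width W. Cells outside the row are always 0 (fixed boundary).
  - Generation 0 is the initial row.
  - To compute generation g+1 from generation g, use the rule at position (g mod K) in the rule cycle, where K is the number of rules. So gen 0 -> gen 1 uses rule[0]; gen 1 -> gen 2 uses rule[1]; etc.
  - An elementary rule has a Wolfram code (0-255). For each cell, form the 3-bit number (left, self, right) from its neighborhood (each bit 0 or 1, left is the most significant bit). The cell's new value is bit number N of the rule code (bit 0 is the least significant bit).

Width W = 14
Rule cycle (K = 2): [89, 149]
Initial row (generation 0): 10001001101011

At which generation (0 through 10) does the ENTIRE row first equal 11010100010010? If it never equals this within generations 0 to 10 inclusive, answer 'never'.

Gen 0: 10001001101011
Gen 1 (rule 89): 01100101100011
Gen 2 (rule 149): 00010100011000
Gen 3 (rule 89): 11000011011111
Gen 4 (rule 149): 00111000001110
Gen 5 (rule 89): 10101111101011
Gen 6 (rule 149): 10100111001000
Gen 7 (rule 89): 00010101100111
Gen 8 (rule 149): 11010100010010
Gen 9 (rule 89): 11000011001001
Gen 10 (rule 149): 00111000101101

Answer: 8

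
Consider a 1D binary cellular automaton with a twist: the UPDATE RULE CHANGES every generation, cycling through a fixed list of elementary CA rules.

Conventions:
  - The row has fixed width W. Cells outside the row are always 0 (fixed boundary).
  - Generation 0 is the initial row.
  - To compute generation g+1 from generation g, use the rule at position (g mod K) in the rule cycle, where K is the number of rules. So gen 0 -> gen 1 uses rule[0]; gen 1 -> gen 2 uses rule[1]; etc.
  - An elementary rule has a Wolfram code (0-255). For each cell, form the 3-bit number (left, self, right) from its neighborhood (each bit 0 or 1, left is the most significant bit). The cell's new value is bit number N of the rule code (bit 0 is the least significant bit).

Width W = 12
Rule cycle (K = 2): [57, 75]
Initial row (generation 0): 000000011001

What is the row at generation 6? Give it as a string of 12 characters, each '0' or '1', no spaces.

Answer: 000011000100

Derivation:
Gen 0: 000000011001
Gen 1 (rule 57): 111111010100
Gen 2 (rule 75): 100001000001
Gen 3 (rule 57): 011100111100
Gen 4 (rule 75): 110101100101
Gen 5 (rule 57): 101011010010
Gen 6 (rule 75): 000011000100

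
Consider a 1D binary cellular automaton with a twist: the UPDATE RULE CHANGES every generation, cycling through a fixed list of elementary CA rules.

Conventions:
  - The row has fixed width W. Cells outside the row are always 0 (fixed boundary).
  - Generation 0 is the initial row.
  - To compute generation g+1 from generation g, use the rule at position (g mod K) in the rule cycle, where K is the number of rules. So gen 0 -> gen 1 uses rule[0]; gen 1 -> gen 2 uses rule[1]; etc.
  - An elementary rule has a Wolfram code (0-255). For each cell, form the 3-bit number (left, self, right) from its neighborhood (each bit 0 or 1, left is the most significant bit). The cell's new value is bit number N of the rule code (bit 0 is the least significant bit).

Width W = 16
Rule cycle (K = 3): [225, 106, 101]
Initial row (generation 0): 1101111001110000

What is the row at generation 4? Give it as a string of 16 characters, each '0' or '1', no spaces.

Answer: 1110011011110011

Derivation:
Gen 0: 1101111001110000
Gen 1 (rule 225): 0110111000110111
Gen 2 (rule 106): 1111101001111101
Gen 3 (rule 101): 0000111000000111
Gen 4 (rule 225): 1110011011110011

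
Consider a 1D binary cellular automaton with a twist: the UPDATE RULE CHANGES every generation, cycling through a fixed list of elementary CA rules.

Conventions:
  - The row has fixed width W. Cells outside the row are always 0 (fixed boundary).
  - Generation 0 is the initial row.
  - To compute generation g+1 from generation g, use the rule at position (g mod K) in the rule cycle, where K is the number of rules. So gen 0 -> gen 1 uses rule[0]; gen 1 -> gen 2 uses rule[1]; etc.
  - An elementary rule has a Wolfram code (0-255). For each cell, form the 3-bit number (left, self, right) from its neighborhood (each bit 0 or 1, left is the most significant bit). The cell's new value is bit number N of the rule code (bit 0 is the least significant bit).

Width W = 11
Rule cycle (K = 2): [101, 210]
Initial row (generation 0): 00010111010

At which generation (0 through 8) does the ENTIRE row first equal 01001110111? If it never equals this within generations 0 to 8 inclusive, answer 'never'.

Answer: 2

Derivation:
Gen 0: 00010111010
Gen 1 (rule 101): 11011001110
Gen 2 (rule 210): 01001110111
Gen 3 (rule 101): 01000011001
Gen 4 (rule 210): 10100101110
Gen 5 (rule 101): 11100110010
Gen 6 (rule 210): 01111011101
Gen 7 (rule 101): 00001100111
Gen 8 (rule 210): 00010111011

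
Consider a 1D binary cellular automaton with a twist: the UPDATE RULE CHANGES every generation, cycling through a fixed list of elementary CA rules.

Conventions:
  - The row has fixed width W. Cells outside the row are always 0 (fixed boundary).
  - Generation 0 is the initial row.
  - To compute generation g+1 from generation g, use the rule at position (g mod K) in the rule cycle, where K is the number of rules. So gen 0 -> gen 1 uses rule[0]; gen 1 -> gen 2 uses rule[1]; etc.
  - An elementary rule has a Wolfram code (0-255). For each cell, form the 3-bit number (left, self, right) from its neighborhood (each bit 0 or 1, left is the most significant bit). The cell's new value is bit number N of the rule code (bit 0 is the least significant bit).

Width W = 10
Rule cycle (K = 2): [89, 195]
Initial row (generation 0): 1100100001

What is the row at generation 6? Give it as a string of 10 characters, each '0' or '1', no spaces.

Answer: 1111010111

Derivation:
Gen 0: 1100100001
Gen 1 (rule 89): 1110011100
Gen 2 (rule 195): 0110101101
Gen 3 (rule 89): 0110001100
Gen 4 (rule 195): 1010110101
Gen 5 (rule 89): 0000110000
Gen 6 (rule 195): 1111010111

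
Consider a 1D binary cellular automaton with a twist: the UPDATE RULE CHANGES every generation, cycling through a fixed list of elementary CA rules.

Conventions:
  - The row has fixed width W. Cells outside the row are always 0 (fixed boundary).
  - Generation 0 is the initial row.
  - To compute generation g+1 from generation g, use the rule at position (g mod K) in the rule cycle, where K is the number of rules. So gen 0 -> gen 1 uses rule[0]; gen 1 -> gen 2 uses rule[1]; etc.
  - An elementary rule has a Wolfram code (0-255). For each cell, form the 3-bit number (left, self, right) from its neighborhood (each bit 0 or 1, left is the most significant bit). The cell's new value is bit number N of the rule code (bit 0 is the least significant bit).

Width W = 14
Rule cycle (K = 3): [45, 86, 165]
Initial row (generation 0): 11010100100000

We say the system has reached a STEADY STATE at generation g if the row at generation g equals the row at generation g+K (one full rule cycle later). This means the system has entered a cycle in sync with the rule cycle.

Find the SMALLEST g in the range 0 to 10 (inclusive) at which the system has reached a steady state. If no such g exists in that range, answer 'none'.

Gen 0: 11010100100000
Gen 1 (rule 45): 10111100101111
Gen 2 (rule 86): 10000111100001
Gen 3 (rule 165): 10110011001101
Gen 4 (rule 45): 11100010001011
Gen 5 (rule 86): 00110111011001
Gen 6 (rule 165): 10001010100001
Gen 7 (rule 45): 10101111101101
Gen 8 (rule 86): 10100000100101
Gen 9 (rule 165): 11101110100111
Gen 10 (rule 45): 10011001100100
Gen 11 (rule 86): 11101110111110
Gen 12 (rule 165): 01010101011100
Gen 13 (rule 45): 01111111110001

Answer: none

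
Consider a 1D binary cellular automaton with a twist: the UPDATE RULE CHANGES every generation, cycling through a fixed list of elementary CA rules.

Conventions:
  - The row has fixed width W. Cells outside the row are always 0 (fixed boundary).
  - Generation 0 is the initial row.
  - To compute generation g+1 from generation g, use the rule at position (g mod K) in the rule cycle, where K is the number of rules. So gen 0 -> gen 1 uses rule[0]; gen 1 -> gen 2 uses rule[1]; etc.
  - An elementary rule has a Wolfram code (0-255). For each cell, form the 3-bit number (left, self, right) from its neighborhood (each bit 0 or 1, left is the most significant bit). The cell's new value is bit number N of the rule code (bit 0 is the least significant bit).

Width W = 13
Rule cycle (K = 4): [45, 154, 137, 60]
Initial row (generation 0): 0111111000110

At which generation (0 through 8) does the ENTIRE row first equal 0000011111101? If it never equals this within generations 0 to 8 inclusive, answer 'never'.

Gen 0: 0111111000110
Gen 1 (rule 45): 0100000010100
Gen 2 (rule 154): 1010000100010
Gen 3 (rule 137): 0000110001000
Gen 4 (rule 60): 0000101001100
Gen 5 (rule 45): 1110111001001
Gen 6 (rule 154): 1100110110110
Gen 7 (rule 137): 1000100100100
Gen 8 (rule 60): 1100110110110

Answer: never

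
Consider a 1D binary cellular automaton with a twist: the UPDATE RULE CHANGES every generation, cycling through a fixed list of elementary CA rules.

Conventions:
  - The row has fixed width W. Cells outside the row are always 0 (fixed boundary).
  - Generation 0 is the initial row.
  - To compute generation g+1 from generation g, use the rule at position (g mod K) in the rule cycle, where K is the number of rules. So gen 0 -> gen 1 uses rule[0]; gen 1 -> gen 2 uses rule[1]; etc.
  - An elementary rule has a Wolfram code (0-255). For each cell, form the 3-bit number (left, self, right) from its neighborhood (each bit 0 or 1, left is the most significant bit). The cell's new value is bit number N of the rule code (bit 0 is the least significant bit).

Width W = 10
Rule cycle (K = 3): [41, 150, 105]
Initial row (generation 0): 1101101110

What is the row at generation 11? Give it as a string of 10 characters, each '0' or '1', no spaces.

Answer: 1101010110

Derivation:
Gen 0: 1101101110
Gen 1 (rule 41): 1011011000
Gen 2 (rule 150): 1000000100
Gen 3 (rule 105): 0011110001
Gen 4 (rule 41): 1010000100
Gen 5 (rule 150): 1011001110
Gen 6 (rule 105): 0111001010
Gen 7 (rule 41): 0100000100
Gen 8 (rule 150): 1110001110
Gen 9 (rule 105): 1010101010
Gen 10 (rule 41): 0101010100
Gen 11 (rule 150): 1101010110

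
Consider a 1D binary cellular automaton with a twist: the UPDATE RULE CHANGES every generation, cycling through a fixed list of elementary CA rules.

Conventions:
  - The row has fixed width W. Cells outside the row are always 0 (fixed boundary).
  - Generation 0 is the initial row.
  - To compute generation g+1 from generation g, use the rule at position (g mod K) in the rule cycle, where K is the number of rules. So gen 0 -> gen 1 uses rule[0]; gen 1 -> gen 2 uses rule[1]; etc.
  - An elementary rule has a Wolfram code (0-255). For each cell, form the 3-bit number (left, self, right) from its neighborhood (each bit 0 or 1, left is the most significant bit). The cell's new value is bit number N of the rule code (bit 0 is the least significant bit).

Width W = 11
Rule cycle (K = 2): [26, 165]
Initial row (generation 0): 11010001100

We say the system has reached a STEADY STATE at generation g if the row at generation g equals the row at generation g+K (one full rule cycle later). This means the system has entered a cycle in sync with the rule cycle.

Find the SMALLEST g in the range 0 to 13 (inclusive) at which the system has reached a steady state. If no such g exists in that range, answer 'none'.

Answer: none

Derivation:
Gen 0: 11010001100
Gen 1 (rule 26): 10001011010
Gen 2 (rule 165): 10101100110
Gen 3 (rule 26): 00001011101
Gen 4 (rule 165): 11101101011
Gen 5 (rule 26): 10001000010
Gen 6 (rule 165): 10101011010
Gen 7 (rule 26): 00000010001
Gen 8 (rule 165): 11111010101
Gen 9 (rule 26): 10000000000
Gen 10 (rule 165): 10111111111
Gen 11 (rule 26): 00100000000
Gen 12 (rule 165): 10101111111
Gen 13 (rule 26): 00001000000
Gen 14 (rule 165): 11101011111
Gen 15 (rule 26): 10000010000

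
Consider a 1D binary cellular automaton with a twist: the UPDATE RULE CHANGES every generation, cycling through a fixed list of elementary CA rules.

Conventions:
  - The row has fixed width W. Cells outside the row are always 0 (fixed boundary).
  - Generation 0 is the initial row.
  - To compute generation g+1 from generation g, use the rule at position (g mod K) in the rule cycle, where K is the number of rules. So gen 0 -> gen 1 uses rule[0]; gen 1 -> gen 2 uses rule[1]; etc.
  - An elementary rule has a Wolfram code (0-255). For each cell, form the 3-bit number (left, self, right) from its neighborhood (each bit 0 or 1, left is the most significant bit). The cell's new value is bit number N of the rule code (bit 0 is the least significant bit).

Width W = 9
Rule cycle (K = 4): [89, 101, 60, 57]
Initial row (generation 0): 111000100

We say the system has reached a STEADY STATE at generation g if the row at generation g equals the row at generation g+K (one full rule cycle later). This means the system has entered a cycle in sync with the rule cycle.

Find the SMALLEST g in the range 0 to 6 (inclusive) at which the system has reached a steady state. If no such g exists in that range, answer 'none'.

Gen 0: 111000100
Gen 1 (rule 89): 101110011
Gen 2 (rule 101): 110010001
Gen 3 (rule 60): 101011001
Gen 4 (rule 57): 010110100
Gen 5 (rule 89): 000110011
Gen 6 (rule 101): 110010001
Gen 7 (rule 60): 101011001
Gen 8 (rule 57): 010110100
Gen 9 (rule 89): 000110011
Gen 10 (rule 101): 110010001

Answer: 2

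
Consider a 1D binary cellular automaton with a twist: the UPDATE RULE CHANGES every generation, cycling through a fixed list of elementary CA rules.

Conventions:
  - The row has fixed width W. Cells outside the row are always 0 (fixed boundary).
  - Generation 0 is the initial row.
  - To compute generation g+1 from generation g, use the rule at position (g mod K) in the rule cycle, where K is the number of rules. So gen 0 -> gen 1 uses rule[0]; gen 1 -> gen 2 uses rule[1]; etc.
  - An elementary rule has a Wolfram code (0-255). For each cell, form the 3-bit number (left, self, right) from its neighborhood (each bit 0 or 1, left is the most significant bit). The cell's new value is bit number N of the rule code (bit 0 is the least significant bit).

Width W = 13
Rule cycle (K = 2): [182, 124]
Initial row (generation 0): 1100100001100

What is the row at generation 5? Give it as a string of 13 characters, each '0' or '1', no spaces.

Answer: 1111001001001

Derivation:
Gen 0: 1100100001100
Gen 1 (rule 182): 0011110010010
Gen 2 (rule 124): 0010011011011
Gen 3 (rule 182): 0111100100100
Gen 4 (rule 124): 0100110110110
Gen 5 (rule 182): 1111001001001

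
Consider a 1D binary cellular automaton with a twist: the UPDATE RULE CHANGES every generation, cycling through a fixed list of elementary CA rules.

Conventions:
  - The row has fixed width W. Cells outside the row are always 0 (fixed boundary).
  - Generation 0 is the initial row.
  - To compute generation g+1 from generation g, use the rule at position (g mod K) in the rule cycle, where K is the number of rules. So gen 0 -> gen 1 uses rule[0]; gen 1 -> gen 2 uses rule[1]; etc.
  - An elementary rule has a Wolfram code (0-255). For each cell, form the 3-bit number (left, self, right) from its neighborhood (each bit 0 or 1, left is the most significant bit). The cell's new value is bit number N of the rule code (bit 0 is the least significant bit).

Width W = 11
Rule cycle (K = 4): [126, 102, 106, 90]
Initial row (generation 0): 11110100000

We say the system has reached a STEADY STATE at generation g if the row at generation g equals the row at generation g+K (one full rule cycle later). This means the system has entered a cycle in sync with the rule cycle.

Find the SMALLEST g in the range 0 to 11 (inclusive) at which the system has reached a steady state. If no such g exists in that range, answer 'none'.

Answer: none

Derivation:
Gen 0: 11110100000
Gen 1 (rule 126): 10011110000
Gen 2 (rule 102): 10100010000
Gen 3 (rule 106): 01000100000
Gen 4 (rule 90): 10101010000
Gen 5 (rule 126): 11111111000
Gen 6 (rule 102): 00000001000
Gen 7 (rule 106): 00000010000
Gen 8 (rule 90): 00000101000
Gen 9 (rule 126): 00001111100
Gen 10 (rule 102): 00010000100
Gen 11 (rule 106): 00100001000
Gen 12 (rule 90): 01010010100
Gen 13 (rule 126): 11111111110
Gen 14 (rule 102): 00000000010
Gen 15 (rule 106): 00000000100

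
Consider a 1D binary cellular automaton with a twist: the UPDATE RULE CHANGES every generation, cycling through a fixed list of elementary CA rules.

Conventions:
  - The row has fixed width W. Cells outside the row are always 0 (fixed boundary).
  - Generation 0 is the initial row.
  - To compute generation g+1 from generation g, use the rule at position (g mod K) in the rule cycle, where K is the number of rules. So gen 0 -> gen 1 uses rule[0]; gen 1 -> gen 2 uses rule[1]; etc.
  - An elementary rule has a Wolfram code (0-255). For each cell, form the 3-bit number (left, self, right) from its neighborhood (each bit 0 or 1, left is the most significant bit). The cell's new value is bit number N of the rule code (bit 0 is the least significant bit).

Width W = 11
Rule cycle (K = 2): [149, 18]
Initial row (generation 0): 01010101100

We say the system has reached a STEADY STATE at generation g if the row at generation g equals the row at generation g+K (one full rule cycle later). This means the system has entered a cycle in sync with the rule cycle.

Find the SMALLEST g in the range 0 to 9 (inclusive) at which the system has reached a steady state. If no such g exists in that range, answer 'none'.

Answer: 4

Derivation:
Gen 0: 01010101100
Gen 1 (rule 149): 01010100011
Gen 2 (rule 18): 10000010100
Gen 3 (rule 149): 11111010111
Gen 4 (rule 18): 00000000000
Gen 5 (rule 149): 11111111111
Gen 6 (rule 18): 00000000000
Gen 7 (rule 149): 11111111111
Gen 8 (rule 18): 00000000000
Gen 9 (rule 149): 11111111111
Gen 10 (rule 18): 00000000000
Gen 11 (rule 149): 11111111111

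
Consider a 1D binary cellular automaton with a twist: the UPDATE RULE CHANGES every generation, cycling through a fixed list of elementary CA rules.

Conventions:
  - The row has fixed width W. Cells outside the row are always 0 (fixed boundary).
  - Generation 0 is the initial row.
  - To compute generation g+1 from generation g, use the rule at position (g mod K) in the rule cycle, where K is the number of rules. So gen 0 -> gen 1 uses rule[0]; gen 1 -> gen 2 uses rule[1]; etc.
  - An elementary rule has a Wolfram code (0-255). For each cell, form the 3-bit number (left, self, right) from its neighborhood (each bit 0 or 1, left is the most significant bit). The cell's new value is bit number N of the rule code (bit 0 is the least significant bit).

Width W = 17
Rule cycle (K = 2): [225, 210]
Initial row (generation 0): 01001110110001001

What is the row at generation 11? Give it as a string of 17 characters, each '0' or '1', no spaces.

Gen 0: 01001110110001001
Gen 1 (rule 225): 00000111010100000
Gen 2 (rule 210): 00001011000010000
Gen 3 (rule 225): 11100101011000111
Gen 4 (rule 210): 01111000001101011
Gen 5 (rule 225): 00111011100110101
Gen 6 (rule 210): 01011001111010000
Gen 7 (rule 225): 00101000111100111
Gen 8 (rule 210): 01000101011111011
Gen 9 (rule 225): 00010010101111101
Gen 10 (rule 210): 00101100000111100
Gen 11 (rule 225): 10010101110011101

Answer: 10010101110011101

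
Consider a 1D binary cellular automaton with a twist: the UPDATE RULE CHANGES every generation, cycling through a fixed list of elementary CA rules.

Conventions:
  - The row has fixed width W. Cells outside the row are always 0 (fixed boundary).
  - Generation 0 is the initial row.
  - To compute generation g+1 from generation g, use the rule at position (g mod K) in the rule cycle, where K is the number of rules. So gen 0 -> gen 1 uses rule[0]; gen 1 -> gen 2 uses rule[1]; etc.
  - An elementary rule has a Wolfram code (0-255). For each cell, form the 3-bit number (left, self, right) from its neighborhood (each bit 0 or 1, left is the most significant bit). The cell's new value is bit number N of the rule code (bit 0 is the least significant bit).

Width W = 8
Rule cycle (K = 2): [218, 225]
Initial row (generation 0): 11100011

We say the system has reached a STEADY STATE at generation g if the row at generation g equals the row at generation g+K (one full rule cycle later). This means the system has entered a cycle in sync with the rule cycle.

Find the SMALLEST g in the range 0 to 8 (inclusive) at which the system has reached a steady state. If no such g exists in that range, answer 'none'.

Answer: 4

Derivation:
Gen 0: 11100011
Gen 1 (rule 218): 11110111
Gen 2 (rule 225): 01111011
Gen 3 (rule 218): 11111011
Gen 4 (rule 225): 01111101
Gen 5 (rule 218): 11111100
Gen 6 (rule 225): 01111101
Gen 7 (rule 218): 11111100
Gen 8 (rule 225): 01111101
Gen 9 (rule 218): 11111100
Gen 10 (rule 225): 01111101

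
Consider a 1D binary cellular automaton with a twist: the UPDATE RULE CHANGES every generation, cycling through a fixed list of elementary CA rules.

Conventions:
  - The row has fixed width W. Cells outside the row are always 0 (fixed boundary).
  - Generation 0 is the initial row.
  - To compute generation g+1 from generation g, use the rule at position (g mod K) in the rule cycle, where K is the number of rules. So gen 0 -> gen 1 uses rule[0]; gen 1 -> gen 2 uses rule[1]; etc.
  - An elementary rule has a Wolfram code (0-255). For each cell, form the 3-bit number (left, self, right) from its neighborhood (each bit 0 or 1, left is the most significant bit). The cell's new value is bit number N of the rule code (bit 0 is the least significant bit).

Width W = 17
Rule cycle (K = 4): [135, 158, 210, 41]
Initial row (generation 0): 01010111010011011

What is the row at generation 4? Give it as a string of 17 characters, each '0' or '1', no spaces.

Answer: 01011000000010011

Derivation:
Gen 0: 01010111010011011
Gen 1 (rule 135): 11010010010100000
Gen 2 (rule 158): 10011111110110000
Gen 3 (rule 210): 01101111110011000
Gen 4 (rule 41): 01011000000010011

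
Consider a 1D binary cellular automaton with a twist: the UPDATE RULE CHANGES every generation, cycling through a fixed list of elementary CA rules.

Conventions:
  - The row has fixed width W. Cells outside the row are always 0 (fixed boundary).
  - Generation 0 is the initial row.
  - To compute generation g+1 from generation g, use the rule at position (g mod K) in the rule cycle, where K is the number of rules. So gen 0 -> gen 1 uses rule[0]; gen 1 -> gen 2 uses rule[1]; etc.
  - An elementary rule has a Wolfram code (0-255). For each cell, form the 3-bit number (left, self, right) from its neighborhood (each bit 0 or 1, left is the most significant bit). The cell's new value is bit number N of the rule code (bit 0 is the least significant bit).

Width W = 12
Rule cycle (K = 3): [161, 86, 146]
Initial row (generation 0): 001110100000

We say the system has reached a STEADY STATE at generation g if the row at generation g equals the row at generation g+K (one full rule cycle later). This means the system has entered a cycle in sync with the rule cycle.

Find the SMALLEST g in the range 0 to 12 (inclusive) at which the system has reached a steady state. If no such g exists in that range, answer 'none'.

Gen 0: 001110100000
Gen 1 (rule 161): 100101001111
Gen 2 (rule 86): 111101110001
Gen 3 (rule 146): 011000101010
Gen 4 (rule 161): 000010010100
Gen 5 (rule 86): 000111110110
Gen 6 (rule 146): 001011100001
Gen 7 (rule 161): 100101001100
Gen 8 (rule 86): 111101110110
Gen 9 (rule 146): 011000100001
Gen 10 (rule 161): 000010001100
Gen 11 (rule 86): 000111010110
Gen 12 (rule 146): 001010000001
Gen 13 (rule 161): 100100111100
Gen 14 (rule 86): 111111000110
Gen 15 (rule 146): 011110101001

Answer: none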